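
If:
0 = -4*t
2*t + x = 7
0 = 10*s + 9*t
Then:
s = 0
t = 0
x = 7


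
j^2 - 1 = (j - 1)*(j + 1)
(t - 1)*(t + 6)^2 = t^3 + 11*t^2 + 24*t - 36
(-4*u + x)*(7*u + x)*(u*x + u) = -28*u^3*x - 28*u^3 + 3*u^2*x^2 + 3*u^2*x + u*x^3 + u*x^2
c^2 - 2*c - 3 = (c - 3)*(c + 1)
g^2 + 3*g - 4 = (g - 1)*(g + 4)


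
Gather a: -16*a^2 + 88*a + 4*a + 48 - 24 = -16*a^2 + 92*a + 24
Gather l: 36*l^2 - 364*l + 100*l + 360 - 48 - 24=36*l^2 - 264*l + 288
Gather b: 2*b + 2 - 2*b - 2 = 0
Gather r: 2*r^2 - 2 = 2*r^2 - 2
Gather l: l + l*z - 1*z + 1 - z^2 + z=l*(z + 1) - z^2 + 1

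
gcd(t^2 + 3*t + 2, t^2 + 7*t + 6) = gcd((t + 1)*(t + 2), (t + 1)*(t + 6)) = t + 1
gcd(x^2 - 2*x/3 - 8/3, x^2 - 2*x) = x - 2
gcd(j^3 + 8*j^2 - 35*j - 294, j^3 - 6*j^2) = j - 6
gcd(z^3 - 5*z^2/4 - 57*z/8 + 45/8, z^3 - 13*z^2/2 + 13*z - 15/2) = z - 3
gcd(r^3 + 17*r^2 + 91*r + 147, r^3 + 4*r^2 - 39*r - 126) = r^2 + 10*r + 21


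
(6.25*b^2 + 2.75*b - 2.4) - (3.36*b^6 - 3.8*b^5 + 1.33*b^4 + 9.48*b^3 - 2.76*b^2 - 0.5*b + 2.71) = -3.36*b^6 + 3.8*b^5 - 1.33*b^4 - 9.48*b^3 + 9.01*b^2 + 3.25*b - 5.11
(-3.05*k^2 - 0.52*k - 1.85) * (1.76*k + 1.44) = -5.368*k^3 - 5.3072*k^2 - 4.0048*k - 2.664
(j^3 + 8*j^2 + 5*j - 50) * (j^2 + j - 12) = j^5 + 9*j^4 + j^3 - 141*j^2 - 110*j + 600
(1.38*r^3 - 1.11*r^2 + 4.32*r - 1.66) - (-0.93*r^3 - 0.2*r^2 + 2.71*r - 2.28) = 2.31*r^3 - 0.91*r^2 + 1.61*r + 0.62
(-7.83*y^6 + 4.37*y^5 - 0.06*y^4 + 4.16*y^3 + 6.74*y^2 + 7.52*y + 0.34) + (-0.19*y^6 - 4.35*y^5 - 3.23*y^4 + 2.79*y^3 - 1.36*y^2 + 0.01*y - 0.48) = -8.02*y^6 + 0.0200000000000005*y^5 - 3.29*y^4 + 6.95*y^3 + 5.38*y^2 + 7.53*y - 0.14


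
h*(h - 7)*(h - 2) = h^3 - 9*h^2 + 14*h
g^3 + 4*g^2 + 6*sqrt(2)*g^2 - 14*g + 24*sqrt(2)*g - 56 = (g + 4)*(g - sqrt(2))*(g + 7*sqrt(2))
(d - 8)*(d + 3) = d^2 - 5*d - 24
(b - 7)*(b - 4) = b^2 - 11*b + 28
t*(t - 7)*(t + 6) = t^3 - t^2 - 42*t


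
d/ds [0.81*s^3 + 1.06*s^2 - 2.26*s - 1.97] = 2.43*s^2 + 2.12*s - 2.26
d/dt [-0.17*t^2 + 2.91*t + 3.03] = 2.91 - 0.34*t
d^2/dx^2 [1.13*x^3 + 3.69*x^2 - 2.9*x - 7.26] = 6.78*x + 7.38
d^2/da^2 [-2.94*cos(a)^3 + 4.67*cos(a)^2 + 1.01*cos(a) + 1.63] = 1.195*cos(a) - 9.34*cos(2*a) + 6.615*cos(3*a)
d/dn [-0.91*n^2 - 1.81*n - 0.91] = -1.82*n - 1.81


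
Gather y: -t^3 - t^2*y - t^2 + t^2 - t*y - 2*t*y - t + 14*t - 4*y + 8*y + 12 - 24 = -t^3 + 13*t + y*(-t^2 - 3*t + 4) - 12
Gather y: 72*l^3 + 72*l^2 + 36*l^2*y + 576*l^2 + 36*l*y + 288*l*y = 72*l^3 + 648*l^2 + y*(36*l^2 + 324*l)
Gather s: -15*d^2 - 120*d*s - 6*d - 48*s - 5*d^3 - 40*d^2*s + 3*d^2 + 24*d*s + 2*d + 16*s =-5*d^3 - 12*d^2 - 4*d + s*(-40*d^2 - 96*d - 32)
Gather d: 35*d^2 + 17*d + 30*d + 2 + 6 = 35*d^2 + 47*d + 8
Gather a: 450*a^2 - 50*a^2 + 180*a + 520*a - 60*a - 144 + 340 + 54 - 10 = 400*a^2 + 640*a + 240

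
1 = 1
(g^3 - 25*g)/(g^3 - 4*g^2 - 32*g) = (25 - g^2)/(-g^2 + 4*g + 32)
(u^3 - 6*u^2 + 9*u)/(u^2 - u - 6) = u*(u - 3)/(u + 2)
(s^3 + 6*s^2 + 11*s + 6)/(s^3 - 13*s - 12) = (s + 2)/(s - 4)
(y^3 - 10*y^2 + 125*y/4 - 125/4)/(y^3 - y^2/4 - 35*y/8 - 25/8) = 2*(2*y^2 - 15*y + 25)/(4*y^2 + 9*y + 5)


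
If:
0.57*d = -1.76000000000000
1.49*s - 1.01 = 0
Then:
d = -3.09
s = 0.68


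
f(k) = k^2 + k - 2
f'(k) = 2*k + 1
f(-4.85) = 16.67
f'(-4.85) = -8.70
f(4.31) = 20.89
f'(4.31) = 9.62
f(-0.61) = -2.24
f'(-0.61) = -0.22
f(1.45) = 1.55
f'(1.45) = 3.90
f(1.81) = 3.09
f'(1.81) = 4.62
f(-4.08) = 10.57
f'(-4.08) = -7.16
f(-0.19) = -2.15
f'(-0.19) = 0.62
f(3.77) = 15.98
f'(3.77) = 8.54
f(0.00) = -2.00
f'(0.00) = 1.00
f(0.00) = -2.00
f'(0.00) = 1.00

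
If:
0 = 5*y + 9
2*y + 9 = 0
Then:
No Solution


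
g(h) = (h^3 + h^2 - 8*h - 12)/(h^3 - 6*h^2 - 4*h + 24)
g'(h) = (-3*h^2 + 12*h + 4)*(h^3 + h^2 - 8*h - 12)/(h^3 - 6*h^2 - 4*h + 24)^2 + (3*h^2 + 2*h - 8)/(h^3 - 6*h^2 - 4*h + 24)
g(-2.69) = 0.10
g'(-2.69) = -0.12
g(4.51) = -2.63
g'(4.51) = -2.86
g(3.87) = -1.28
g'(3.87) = -1.61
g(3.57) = -0.83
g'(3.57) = -1.42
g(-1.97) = -0.00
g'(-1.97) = -0.16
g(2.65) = 0.75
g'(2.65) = -2.90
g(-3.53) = 0.19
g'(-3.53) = -0.10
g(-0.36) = -0.37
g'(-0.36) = -0.33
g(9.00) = 3.14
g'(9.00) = -0.69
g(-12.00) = 0.60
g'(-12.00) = -0.02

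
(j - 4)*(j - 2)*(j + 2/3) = j^3 - 16*j^2/3 + 4*j + 16/3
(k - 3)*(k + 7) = k^2 + 4*k - 21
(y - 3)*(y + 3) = y^2 - 9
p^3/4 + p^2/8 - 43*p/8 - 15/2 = (p/4 + 1)*(p - 5)*(p + 3/2)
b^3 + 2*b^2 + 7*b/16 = b*(b + 1/4)*(b + 7/4)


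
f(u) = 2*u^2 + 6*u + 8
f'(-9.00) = -30.00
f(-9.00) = 116.00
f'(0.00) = 6.00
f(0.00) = 8.00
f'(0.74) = 8.96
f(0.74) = 13.54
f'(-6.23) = -18.92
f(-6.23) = 48.25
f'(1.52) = 12.08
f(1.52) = 21.74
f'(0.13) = 6.52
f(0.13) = 8.81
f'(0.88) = 9.52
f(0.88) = 14.83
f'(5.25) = 27.00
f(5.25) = 94.62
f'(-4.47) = -11.88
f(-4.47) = 21.14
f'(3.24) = 18.96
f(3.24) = 48.44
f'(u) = 4*u + 6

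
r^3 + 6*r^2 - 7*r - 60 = (r - 3)*(r + 4)*(r + 5)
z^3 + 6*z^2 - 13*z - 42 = (z - 3)*(z + 2)*(z + 7)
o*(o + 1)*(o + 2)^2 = o^4 + 5*o^3 + 8*o^2 + 4*o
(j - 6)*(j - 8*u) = j^2 - 8*j*u - 6*j + 48*u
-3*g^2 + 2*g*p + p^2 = (-g + p)*(3*g + p)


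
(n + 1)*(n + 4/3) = n^2 + 7*n/3 + 4/3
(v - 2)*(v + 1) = v^2 - v - 2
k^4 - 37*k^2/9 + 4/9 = (k - 2)*(k - 1/3)*(k + 1/3)*(k + 2)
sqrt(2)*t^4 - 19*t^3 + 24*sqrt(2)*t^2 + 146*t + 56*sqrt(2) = (t - 7*sqrt(2))*(t - 4*sqrt(2))*(t + sqrt(2))*(sqrt(2)*t + 1)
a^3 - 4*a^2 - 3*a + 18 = (a - 3)^2*(a + 2)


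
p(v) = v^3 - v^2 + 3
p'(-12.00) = 456.00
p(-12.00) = -1869.00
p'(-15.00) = 705.00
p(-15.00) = -3597.00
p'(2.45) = 13.11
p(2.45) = 11.70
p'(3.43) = 28.43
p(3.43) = 31.59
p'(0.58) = -0.15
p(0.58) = 2.86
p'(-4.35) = 65.47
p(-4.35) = -98.24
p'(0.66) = -0.01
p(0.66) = 2.85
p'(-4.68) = 75.07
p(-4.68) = -121.41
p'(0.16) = -0.24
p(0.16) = 2.98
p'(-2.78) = 28.75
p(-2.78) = -26.21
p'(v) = 3*v^2 - 2*v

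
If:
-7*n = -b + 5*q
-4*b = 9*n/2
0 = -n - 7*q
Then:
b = 0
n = 0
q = 0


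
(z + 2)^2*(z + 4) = z^3 + 8*z^2 + 20*z + 16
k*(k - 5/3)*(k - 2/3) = k^3 - 7*k^2/3 + 10*k/9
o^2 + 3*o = o*(o + 3)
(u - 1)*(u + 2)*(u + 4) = u^3 + 5*u^2 + 2*u - 8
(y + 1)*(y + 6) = y^2 + 7*y + 6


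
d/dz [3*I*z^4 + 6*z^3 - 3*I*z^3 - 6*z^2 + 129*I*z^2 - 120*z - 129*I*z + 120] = 12*I*z^3 + z^2*(18 - 9*I) + z*(-12 + 258*I) - 120 - 129*I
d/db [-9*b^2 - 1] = -18*b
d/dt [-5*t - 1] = -5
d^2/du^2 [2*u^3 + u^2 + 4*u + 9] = 12*u + 2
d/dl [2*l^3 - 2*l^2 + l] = 6*l^2 - 4*l + 1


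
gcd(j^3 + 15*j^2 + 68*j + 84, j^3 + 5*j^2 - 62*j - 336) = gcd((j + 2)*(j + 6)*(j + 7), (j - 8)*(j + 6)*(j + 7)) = j^2 + 13*j + 42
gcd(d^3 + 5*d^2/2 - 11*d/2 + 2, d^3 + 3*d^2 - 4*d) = d^2 + 3*d - 4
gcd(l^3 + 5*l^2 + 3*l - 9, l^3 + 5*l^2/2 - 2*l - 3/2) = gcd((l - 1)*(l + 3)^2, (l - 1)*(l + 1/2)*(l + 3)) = l^2 + 2*l - 3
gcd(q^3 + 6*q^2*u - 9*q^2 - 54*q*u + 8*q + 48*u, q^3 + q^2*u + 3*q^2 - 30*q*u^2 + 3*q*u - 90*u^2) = q + 6*u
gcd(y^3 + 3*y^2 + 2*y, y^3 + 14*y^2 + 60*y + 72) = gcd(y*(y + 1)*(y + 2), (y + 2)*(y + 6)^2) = y + 2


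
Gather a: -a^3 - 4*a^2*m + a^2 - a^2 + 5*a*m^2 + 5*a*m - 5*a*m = -a^3 - 4*a^2*m + 5*a*m^2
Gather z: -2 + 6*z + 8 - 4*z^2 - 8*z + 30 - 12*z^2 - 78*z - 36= -16*z^2 - 80*z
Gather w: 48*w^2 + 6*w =48*w^2 + 6*w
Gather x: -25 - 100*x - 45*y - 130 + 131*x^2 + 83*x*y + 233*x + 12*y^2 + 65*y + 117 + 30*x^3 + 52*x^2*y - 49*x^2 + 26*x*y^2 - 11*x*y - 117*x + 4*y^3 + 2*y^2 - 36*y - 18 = 30*x^3 + x^2*(52*y + 82) + x*(26*y^2 + 72*y + 16) + 4*y^3 + 14*y^2 - 16*y - 56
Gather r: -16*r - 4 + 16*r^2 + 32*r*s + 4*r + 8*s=16*r^2 + r*(32*s - 12) + 8*s - 4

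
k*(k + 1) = k^2 + k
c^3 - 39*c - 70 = (c - 7)*(c + 2)*(c + 5)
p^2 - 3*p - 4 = (p - 4)*(p + 1)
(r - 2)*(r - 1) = r^2 - 3*r + 2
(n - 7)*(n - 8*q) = n^2 - 8*n*q - 7*n + 56*q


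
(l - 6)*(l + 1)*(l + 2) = l^3 - 3*l^2 - 16*l - 12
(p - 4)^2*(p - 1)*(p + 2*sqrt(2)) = p^4 - 9*p^3 + 2*sqrt(2)*p^3 - 18*sqrt(2)*p^2 + 24*p^2 - 16*p + 48*sqrt(2)*p - 32*sqrt(2)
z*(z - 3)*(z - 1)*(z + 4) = z^4 - 13*z^2 + 12*z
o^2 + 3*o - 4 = (o - 1)*(o + 4)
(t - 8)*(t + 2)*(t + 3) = t^3 - 3*t^2 - 34*t - 48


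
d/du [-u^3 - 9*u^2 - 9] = 3*u*(-u - 6)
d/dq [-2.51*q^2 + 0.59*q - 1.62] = 0.59 - 5.02*q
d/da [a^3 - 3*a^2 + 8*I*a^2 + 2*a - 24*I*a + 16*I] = 3*a^2 + a*(-6 + 16*I) + 2 - 24*I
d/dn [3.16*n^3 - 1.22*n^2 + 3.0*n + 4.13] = 9.48*n^2 - 2.44*n + 3.0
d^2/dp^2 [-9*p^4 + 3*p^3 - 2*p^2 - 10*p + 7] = -108*p^2 + 18*p - 4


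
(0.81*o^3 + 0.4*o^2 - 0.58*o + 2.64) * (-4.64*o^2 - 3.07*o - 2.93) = -3.7584*o^5 - 4.3427*o^4 - 0.910100000000001*o^3 - 11.641*o^2 - 6.4054*o - 7.7352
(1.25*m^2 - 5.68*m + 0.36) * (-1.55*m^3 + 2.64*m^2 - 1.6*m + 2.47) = -1.9375*m^5 + 12.104*m^4 - 17.5532*m^3 + 13.1259*m^2 - 14.6056*m + 0.8892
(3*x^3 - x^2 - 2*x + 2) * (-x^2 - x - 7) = -3*x^5 - 2*x^4 - 18*x^3 + 7*x^2 + 12*x - 14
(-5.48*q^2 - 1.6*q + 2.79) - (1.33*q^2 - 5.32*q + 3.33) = -6.81*q^2 + 3.72*q - 0.54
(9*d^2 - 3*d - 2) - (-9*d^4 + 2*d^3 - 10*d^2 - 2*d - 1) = 9*d^4 - 2*d^3 + 19*d^2 - d - 1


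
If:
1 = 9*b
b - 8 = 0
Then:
No Solution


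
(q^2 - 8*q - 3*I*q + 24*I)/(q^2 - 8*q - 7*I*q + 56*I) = (q - 3*I)/(q - 7*I)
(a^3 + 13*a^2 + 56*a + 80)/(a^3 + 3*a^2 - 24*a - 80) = (a + 5)/(a - 5)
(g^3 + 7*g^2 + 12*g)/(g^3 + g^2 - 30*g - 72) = g/(g - 6)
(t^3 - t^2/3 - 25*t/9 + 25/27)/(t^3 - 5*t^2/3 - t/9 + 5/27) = (3*t + 5)/(3*t + 1)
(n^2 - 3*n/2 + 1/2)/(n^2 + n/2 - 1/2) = (n - 1)/(n + 1)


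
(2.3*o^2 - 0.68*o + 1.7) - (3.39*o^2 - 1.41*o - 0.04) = -1.09*o^2 + 0.73*o + 1.74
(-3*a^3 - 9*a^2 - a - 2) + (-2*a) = -3*a^3 - 9*a^2 - 3*a - 2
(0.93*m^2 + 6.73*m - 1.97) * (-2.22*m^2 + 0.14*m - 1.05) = -2.0646*m^4 - 14.8104*m^3 + 4.3391*m^2 - 7.3423*m + 2.0685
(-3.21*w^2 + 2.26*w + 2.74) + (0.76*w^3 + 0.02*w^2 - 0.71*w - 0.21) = 0.76*w^3 - 3.19*w^2 + 1.55*w + 2.53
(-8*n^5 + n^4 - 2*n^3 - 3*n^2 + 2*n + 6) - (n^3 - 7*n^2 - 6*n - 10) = -8*n^5 + n^4 - 3*n^3 + 4*n^2 + 8*n + 16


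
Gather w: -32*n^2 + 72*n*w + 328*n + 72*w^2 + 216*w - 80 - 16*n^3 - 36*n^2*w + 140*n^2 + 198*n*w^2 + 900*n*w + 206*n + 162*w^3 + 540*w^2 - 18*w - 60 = -16*n^3 + 108*n^2 + 534*n + 162*w^3 + w^2*(198*n + 612) + w*(-36*n^2 + 972*n + 198) - 140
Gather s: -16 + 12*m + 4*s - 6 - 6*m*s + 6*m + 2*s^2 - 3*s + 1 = 18*m + 2*s^2 + s*(1 - 6*m) - 21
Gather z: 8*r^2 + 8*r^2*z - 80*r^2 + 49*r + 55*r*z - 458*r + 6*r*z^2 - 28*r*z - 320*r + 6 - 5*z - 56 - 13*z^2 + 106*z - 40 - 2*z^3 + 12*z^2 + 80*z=-72*r^2 - 729*r - 2*z^3 + z^2*(6*r - 1) + z*(8*r^2 + 27*r + 181) - 90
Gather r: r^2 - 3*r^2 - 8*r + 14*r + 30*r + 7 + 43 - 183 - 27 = -2*r^2 + 36*r - 160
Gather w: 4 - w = 4 - w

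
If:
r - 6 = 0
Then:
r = 6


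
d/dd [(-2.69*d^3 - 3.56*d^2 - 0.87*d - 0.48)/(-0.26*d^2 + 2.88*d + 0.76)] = (0.6994*d^4 - 15.4944*d^3 - 16.6122*d^2 - 5.6608*d + 0.7212)/(0.0676*d^4 - 1.4976*d^3 + 7.8992*d^2 + 4.3776*d + 0.5776)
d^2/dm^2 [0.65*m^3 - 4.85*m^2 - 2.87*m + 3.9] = 3.9*m - 9.7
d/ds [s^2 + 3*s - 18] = 2*s + 3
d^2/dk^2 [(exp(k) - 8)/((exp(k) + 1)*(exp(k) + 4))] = (exp(4*k) - 37*exp(3*k) - 144*exp(2*k) - 92*exp(k) + 176)*exp(k)/(exp(6*k) + 15*exp(5*k) + 87*exp(4*k) + 245*exp(3*k) + 348*exp(2*k) + 240*exp(k) + 64)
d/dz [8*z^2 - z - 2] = 16*z - 1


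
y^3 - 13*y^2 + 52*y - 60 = (y - 6)*(y - 5)*(y - 2)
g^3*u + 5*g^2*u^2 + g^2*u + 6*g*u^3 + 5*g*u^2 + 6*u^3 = (g + 2*u)*(g + 3*u)*(g*u + u)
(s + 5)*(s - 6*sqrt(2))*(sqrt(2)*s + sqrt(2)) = sqrt(2)*s^3 - 12*s^2 + 6*sqrt(2)*s^2 - 72*s + 5*sqrt(2)*s - 60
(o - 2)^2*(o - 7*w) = o^3 - 7*o^2*w - 4*o^2 + 28*o*w + 4*o - 28*w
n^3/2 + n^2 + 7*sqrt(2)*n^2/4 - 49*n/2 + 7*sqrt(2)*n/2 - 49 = (n/2 + 1)*(n - 7*sqrt(2)/2)*(n + 7*sqrt(2))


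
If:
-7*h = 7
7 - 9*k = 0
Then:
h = -1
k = 7/9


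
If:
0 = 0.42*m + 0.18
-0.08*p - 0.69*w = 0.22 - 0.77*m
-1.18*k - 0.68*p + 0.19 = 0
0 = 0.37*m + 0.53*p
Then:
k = -0.01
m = -0.43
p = 0.30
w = -0.83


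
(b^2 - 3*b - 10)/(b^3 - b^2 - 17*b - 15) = (b + 2)/(b^2 + 4*b + 3)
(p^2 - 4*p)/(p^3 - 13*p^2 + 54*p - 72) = p/(p^2 - 9*p + 18)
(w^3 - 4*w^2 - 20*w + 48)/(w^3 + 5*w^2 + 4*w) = (w^2 - 8*w + 12)/(w*(w + 1))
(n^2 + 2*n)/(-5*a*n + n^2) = (-n - 2)/(5*a - n)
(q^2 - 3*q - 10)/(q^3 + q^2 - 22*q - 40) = 1/(q + 4)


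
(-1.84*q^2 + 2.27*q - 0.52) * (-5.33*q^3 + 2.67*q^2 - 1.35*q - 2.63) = 9.8072*q^5 - 17.0119*q^4 + 11.3165*q^3 + 0.386299999999999*q^2 - 5.2681*q + 1.3676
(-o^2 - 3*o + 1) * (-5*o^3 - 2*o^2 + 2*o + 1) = 5*o^5 + 17*o^4 - o^3 - 9*o^2 - o + 1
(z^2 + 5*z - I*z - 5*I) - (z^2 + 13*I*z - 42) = 5*z - 14*I*z + 42 - 5*I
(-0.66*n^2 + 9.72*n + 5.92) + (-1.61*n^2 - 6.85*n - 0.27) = -2.27*n^2 + 2.87*n + 5.65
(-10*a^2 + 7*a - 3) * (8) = -80*a^2 + 56*a - 24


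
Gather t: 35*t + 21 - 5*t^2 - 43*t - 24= -5*t^2 - 8*t - 3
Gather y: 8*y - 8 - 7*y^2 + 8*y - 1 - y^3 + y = -y^3 - 7*y^2 + 17*y - 9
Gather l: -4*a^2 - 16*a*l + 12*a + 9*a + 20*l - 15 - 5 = -4*a^2 + 21*a + l*(20 - 16*a) - 20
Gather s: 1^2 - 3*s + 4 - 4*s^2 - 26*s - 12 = -4*s^2 - 29*s - 7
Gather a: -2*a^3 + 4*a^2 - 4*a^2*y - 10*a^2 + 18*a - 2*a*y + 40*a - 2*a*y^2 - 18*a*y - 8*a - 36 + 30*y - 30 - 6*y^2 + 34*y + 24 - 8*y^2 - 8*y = -2*a^3 + a^2*(-4*y - 6) + a*(-2*y^2 - 20*y + 50) - 14*y^2 + 56*y - 42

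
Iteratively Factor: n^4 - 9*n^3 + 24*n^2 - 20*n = (n - 2)*(n^3 - 7*n^2 + 10*n) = n*(n - 2)*(n^2 - 7*n + 10) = n*(n - 2)^2*(n - 5)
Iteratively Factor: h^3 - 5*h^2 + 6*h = (h)*(h^2 - 5*h + 6) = h*(h - 2)*(h - 3)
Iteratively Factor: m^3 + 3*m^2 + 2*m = (m + 1)*(m^2 + 2*m) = m*(m + 1)*(m + 2)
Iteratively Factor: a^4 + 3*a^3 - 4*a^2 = (a - 1)*(a^3 + 4*a^2) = a*(a - 1)*(a^2 + 4*a) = a^2*(a - 1)*(a + 4)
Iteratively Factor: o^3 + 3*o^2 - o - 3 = (o - 1)*(o^2 + 4*o + 3) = (o - 1)*(o + 1)*(o + 3)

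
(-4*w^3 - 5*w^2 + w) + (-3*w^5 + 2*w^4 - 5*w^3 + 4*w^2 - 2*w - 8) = -3*w^5 + 2*w^4 - 9*w^3 - w^2 - w - 8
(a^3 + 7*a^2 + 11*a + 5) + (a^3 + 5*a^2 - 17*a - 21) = 2*a^3 + 12*a^2 - 6*a - 16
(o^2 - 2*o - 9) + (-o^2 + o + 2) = -o - 7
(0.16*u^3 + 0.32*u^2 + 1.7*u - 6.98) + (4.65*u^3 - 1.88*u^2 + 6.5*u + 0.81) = 4.81*u^3 - 1.56*u^2 + 8.2*u - 6.17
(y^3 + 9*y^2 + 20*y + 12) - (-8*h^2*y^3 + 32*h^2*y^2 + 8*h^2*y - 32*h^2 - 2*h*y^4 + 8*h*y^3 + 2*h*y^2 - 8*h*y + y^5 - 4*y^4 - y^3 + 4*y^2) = 8*h^2*y^3 - 32*h^2*y^2 - 8*h^2*y + 32*h^2 + 2*h*y^4 - 8*h*y^3 - 2*h*y^2 + 8*h*y - y^5 + 4*y^4 + 2*y^3 + 5*y^2 + 20*y + 12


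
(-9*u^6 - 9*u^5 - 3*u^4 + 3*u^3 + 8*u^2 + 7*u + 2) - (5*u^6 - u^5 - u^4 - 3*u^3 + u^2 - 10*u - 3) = -14*u^6 - 8*u^5 - 2*u^4 + 6*u^3 + 7*u^2 + 17*u + 5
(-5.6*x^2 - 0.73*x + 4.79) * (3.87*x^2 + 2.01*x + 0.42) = -21.672*x^4 - 14.0811*x^3 + 14.718*x^2 + 9.3213*x + 2.0118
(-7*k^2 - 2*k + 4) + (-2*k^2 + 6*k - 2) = -9*k^2 + 4*k + 2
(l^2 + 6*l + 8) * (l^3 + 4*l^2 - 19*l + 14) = l^5 + 10*l^4 + 13*l^3 - 68*l^2 - 68*l + 112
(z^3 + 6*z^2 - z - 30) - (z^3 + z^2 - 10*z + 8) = 5*z^2 + 9*z - 38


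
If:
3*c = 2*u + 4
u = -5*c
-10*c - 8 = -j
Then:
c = 4/13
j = 144/13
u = -20/13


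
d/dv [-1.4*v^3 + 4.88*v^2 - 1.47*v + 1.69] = -4.2*v^2 + 9.76*v - 1.47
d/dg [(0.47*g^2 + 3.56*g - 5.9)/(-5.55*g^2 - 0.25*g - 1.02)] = (19.6405*g^2 - 66.4488*g - 5.1062)/(30.8025*g^4 + 2.775*g^3 + 11.3845*g^2 + 0.51*g + 1.0404)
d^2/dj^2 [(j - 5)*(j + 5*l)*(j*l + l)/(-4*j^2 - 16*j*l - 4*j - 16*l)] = l^2*(4*l + 5)/(2*(j^3 + 12*j^2*l + 48*j*l^2 + 64*l^3))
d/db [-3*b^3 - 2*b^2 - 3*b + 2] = -9*b^2 - 4*b - 3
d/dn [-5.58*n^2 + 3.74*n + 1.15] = 3.74 - 11.16*n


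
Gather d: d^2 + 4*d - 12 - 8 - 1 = d^2 + 4*d - 21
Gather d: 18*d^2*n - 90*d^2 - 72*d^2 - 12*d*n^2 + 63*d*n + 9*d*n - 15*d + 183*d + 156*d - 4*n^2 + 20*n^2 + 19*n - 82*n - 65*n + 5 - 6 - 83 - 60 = d^2*(18*n - 162) + d*(-12*n^2 + 72*n + 324) + 16*n^2 - 128*n - 144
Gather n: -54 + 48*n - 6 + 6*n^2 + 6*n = 6*n^2 + 54*n - 60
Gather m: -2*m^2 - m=-2*m^2 - m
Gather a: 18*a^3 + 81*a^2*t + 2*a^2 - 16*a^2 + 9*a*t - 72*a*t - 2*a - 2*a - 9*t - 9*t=18*a^3 + a^2*(81*t - 14) + a*(-63*t - 4) - 18*t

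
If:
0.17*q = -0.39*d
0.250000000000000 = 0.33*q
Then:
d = -0.33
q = 0.76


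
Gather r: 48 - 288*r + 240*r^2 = 240*r^2 - 288*r + 48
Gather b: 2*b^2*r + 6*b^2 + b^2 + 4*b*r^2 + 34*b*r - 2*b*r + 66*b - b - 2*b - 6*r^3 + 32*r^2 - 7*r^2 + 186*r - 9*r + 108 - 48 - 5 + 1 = b^2*(2*r + 7) + b*(4*r^2 + 32*r + 63) - 6*r^3 + 25*r^2 + 177*r + 56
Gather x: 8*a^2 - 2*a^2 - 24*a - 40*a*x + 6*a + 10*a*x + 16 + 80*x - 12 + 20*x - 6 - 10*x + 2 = 6*a^2 - 18*a + x*(90 - 30*a)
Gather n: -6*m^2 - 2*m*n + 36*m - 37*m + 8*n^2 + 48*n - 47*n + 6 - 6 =-6*m^2 - m + 8*n^2 + n*(1 - 2*m)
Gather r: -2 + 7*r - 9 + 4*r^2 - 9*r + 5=4*r^2 - 2*r - 6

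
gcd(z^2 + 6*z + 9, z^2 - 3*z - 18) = z + 3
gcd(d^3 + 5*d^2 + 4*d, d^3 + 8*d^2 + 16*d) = d^2 + 4*d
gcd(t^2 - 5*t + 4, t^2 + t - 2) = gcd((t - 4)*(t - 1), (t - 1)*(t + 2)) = t - 1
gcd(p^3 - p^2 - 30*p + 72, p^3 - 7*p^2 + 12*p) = p^2 - 7*p + 12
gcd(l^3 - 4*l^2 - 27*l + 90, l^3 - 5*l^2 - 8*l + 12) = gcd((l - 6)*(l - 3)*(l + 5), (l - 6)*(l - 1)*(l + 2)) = l - 6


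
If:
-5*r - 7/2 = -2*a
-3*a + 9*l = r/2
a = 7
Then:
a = 7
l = 49/20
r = 21/10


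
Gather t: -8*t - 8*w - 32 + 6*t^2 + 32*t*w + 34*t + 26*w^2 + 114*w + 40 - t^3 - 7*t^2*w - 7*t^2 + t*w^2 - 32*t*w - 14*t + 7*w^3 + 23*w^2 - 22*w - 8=-t^3 + t^2*(-7*w - 1) + t*(w^2 + 12) + 7*w^3 + 49*w^2 + 84*w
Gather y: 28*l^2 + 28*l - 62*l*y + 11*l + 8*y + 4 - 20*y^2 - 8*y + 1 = 28*l^2 - 62*l*y + 39*l - 20*y^2 + 5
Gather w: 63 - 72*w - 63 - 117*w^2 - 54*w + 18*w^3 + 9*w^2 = 18*w^3 - 108*w^2 - 126*w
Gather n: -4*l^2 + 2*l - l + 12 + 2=-4*l^2 + l + 14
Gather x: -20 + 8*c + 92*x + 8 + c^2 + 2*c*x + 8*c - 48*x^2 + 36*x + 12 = c^2 + 16*c - 48*x^2 + x*(2*c + 128)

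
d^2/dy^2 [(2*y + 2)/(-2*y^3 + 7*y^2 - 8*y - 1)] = 4*(-4*(y + 1)*(3*y^2 - 7*y + 4)^2 + (6*y^2 - 14*y + (y + 1)*(6*y - 7) + 8)*(2*y^3 - 7*y^2 + 8*y + 1))/(2*y^3 - 7*y^2 + 8*y + 1)^3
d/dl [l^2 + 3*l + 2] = 2*l + 3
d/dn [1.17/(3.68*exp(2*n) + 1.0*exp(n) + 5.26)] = (-8.6112*exp(n) - 1.17)*exp(n)/(3.68*exp(2*n) + 1.0*exp(n) + 5.26)^2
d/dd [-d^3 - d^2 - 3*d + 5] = -3*d^2 - 2*d - 3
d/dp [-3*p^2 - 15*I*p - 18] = -6*p - 15*I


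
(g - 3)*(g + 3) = g^2 - 9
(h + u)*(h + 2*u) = h^2 + 3*h*u + 2*u^2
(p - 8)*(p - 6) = p^2 - 14*p + 48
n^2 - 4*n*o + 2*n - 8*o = (n + 2)*(n - 4*o)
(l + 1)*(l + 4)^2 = l^3 + 9*l^2 + 24*l + 16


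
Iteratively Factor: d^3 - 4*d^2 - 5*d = (d - 5)*(d^2 + d) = (d - 5)*(d + 1)*(d)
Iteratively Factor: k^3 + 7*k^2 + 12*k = (k + 4)*(k^2 + 3*k) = k*(k + 4)*(k + 3)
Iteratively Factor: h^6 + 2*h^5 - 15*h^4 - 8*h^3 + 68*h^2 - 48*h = (h)*(h^5 + 2*h^4 - 15*h^3 - 8*h^2 + 68*h - 48) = h*(h - 2)*(h^4 + 4*h^3 - 7*h^2 - 22*h + 24) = h*(h - 2)*(h + 4)*(h^3 - 7*h + 6) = h*(h - 2)^2*(h + 4)*(h^2 + 2*h - 3) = h*(h - 2)^2*(h + 3)*(h + 4)*(h - 1)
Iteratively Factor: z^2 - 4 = (z + 2)*(z - 2)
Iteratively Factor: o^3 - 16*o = (o + 4)*(o^2 - 4*o) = (o - 4)*(o + 4)*(o)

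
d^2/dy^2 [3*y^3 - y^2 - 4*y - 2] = 18*y - 2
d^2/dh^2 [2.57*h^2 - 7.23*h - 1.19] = 5.14000000000000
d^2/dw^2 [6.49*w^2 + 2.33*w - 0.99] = 12.9800000000000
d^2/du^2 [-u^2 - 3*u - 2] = -2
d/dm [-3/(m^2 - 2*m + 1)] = 6*(m - 1)/(m^2 - 2*m + 1)^2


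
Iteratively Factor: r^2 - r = (r)*(r - 1)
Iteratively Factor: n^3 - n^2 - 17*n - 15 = (n + 3)*(n^2 - 4*n - 5) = (n - 5)*(n + 3)*(n + 1)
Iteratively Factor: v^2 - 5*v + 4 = (v - 4)*(v - 1)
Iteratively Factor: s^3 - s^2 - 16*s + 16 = (s - 4)*(s^2 + 3*s - 4) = (s - 4)*(s + 4)*(s - 1)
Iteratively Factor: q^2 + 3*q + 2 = (q + 2)*(q + 1)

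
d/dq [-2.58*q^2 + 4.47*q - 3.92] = 4.47 - 5.16*q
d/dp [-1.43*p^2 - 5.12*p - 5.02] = -2.86*p - 5.12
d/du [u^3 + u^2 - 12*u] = 3*u^2 + 2*u - 12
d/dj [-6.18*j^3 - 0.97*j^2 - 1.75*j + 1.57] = -18.54*j^2 - 1.94*j - 1.75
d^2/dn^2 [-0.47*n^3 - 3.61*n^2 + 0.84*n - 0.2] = -2.82*n - 7.22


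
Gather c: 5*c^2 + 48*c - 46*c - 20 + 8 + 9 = 5*c^2 + 2*c - 3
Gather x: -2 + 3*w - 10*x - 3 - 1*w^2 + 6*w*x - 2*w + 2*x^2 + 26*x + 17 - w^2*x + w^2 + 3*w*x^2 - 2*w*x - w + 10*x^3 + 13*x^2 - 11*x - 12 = 10*x^3 + x^2*(3*w + 15) + x*(-w^2 + 4*w + 5)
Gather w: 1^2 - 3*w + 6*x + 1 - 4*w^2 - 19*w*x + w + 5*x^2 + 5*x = -4*w^2 + w*(-19*x - 2) + 5*x^2 + 11*x + 2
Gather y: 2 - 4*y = 2 - 4*y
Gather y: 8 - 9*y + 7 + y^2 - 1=y^2 - 9*y + 14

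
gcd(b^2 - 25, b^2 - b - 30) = b + 5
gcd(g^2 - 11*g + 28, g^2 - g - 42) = g - 7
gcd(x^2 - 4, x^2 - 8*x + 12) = x - 2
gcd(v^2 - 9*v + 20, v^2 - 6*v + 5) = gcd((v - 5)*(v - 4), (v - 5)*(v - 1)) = v - 5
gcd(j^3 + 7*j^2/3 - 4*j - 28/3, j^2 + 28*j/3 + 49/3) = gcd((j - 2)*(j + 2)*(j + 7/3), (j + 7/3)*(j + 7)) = j + 7/3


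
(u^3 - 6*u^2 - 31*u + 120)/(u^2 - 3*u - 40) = u - 3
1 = 1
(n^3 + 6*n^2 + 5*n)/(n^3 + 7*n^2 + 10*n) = (n + 1)/(n + 2)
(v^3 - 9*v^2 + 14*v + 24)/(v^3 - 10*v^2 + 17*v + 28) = (v - 6)/(v - 7)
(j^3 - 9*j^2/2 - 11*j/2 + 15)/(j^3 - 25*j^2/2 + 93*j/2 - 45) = (j + 2)/(j - 6)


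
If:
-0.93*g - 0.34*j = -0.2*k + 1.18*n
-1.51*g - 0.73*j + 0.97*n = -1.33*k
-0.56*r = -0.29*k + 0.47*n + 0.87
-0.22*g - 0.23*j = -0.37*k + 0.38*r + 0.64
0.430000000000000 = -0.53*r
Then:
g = 1.03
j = -1.06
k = 0.85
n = -0.36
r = -0.81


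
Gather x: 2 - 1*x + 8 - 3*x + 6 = 16 - 4*x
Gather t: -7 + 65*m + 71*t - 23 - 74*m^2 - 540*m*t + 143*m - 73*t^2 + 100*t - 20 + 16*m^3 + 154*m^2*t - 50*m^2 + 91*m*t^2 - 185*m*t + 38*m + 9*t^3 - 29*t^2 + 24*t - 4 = 16*m^3 - 124*m^2 + 246*m + 9*t^3 + t^2*(91*m - 102) + t*(154*m^2 - 725*m + 195) - 54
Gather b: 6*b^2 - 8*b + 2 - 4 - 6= 6*b^2 - 8*b - 8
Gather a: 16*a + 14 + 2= 16*a + 16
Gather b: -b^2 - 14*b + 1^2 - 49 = -b^2 - 14*b - 48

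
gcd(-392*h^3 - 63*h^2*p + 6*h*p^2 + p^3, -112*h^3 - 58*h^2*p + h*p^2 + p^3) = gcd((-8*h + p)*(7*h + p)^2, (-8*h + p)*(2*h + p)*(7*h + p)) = -56*h^2 - h*p + p^2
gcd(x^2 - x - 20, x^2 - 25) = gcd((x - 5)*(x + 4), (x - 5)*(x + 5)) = x - 5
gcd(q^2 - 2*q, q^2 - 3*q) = q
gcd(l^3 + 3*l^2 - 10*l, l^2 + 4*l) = l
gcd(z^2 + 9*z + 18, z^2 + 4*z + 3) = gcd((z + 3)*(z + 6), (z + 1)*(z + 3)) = z + 3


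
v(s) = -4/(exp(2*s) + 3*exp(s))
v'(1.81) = 0.12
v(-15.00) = -4358689.39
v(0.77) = -0.36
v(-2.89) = -23.55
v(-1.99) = -9.33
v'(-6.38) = 786.57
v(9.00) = 0.00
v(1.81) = -0.07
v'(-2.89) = 23.98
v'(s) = -4*(-2*exp(2*s) - 3*exp(s))/(exp(2*s) + 3*exp(s))^2 = 4*(2*exp(s) + 3)*exp(-s)/(exp(s) + 3)^2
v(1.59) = -0.10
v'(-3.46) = 42.42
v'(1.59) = 0.17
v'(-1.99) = 9.74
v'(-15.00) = 4358689.83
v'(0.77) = 0.51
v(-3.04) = -27.44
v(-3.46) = -41.98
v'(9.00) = 0.00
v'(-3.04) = 27.87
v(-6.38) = -786.13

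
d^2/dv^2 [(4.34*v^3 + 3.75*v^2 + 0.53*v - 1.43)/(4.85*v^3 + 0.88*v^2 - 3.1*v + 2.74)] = (139.37251*v^6 + 466.31295*v^5 - 743.87748*v^4 - 695.620792*v^3 - 237.597852*v^2 + 325.256148*v + 44.722072)/(114.084125*v^9 + 62.0994*v^8 - 207.49173*v^7 + 114.651622*v^6 + 202.7895*v^5 - 215.439432*v^4 + 34.59626*v^3 + 98.814264*v^2 - 69.82068*v + 20.570824)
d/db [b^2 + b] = 2*b + 1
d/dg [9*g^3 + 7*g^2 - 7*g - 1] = 27*g^2 + 14*g - 7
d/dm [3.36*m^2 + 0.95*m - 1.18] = 6.72*m + 0.95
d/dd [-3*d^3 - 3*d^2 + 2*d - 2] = -9*d^2 - 6*d + 2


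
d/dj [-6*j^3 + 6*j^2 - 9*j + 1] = -18*j^2 + 12*j - 9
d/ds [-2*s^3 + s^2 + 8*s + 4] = -6*s^2 + 2*s + 8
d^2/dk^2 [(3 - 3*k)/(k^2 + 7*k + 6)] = 6*(-(k - 1)*(2*k + 7)^2 + 3*(k + 2)*(k^2 + 7*k + 6))/(k^2 + 7*k + 6)^3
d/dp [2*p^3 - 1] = 6*p^2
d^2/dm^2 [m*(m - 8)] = 2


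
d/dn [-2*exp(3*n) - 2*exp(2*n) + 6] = (-6*exp(n) - 4)*exp(2*n)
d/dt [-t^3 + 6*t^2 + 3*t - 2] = -3*t^2 + 12*t + 3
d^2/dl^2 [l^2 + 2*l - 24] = 2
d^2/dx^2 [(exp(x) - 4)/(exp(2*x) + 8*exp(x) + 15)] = (exp(4*x) - 24*exp(3*x) - 186*exp(2*x) - 136*exp(x) + 705)*exp(x)/(exp(6*x) + 24*exp(5*x) + 237*exp(4*x) + 1232*exp(3*x) + 3555*exp(2*x) + 5400*exp(x) + 3375)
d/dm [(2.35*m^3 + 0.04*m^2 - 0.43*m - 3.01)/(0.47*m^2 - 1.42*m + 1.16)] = (1.1045*m^4 - 6.674*m^3 + 8.3233*m^2 + 2.9222*m - 4.773)/(0.2209*m^4 - 1.3348*m^3 + 3.1068*m^2 - 3.2944*m + 1.3456)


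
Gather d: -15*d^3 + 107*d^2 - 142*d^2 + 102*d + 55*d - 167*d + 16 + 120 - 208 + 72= -15*d^3 - 35*d^2 - 10*d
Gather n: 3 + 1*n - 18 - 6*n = -5*n - 15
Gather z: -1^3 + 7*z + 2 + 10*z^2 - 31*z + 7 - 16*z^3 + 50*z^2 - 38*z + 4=-16*z^3 + 60*z^2 - 62*z + 12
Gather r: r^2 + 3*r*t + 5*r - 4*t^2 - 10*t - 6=r^2 + r*(3*t + 5) - 4*t^2 - 10*t - 6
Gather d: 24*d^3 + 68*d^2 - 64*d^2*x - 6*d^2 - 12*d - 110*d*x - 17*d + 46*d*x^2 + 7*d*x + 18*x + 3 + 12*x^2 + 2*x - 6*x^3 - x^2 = 24*d^3 + d^2*(62 - 64*x) + d*(46*x^2 - 103*x - 29) - 6*x^3 + 11*x^2 + 20*x + 3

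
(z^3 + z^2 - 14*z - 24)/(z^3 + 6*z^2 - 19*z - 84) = (z + 2)/(z + 7)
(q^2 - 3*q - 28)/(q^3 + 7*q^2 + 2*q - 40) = (q - 7)/(q^2 + 3*q - 10)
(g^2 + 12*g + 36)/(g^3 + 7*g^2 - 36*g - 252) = (g + 6)/(g^2 + g - 42)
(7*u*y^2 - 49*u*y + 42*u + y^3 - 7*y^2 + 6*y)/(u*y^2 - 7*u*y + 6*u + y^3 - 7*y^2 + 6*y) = (7*u + y)/(u + y)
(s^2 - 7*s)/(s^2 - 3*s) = (s - 7)/(s - 3)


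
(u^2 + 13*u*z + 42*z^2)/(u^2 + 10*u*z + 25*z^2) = (u^2 + 13*u*z + 42*z^2)/(u^2 + 10*u*z + 25*z^2)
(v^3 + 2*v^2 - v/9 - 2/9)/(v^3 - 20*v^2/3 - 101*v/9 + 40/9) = (3*v^2 + 7*v + 2)/(3*v^2 - 19*v - 40)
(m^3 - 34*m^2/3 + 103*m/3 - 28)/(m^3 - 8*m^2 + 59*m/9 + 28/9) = 3*(m - 3)/(3*m + 1)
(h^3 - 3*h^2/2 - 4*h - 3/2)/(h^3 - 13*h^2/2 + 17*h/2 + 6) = (h + 1)/(h - 4)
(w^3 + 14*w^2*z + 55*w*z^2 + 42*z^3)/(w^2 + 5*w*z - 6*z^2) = (-w^2 - 8*w*z - 7*z^2)/(-w + z)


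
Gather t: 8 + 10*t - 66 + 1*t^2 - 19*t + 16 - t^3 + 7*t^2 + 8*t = -t^3 + 8*t^2 - t - 42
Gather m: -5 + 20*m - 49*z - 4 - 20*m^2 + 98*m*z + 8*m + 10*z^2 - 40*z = -20*m^2 + m*(98*z + 28) + 10*z^2 - 89*z - 9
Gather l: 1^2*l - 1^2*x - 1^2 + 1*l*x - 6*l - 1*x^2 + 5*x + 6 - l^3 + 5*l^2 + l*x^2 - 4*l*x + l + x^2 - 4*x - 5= -l^3 + 5*l^2 + l*(x^2 - 3*x - 4)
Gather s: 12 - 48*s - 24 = -48*s - 12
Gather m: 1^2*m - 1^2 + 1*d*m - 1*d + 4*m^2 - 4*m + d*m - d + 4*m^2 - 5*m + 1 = -2*d + 8*m^2 + m*(2*d - 8)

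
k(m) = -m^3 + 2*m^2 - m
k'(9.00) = -208.00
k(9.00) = -576.00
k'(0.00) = -1.00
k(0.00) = 0.00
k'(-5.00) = -96.00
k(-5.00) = 180.00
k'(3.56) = -24.78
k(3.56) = -23.33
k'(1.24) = -0.65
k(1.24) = -0.07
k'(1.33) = -0.99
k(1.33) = -0.14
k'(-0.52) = -3.89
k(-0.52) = 1.20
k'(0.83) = 0.25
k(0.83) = -0.02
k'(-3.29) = -46.63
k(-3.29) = 60.55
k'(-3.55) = -53.01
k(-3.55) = 73.49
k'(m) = -3*m^2 + 4*m - 1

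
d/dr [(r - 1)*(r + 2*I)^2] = (r + 2*I)*(3*r - 2 + 2*I)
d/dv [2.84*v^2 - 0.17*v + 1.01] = 5.68*v - 0.17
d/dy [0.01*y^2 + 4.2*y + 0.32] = 0.02*y + 4.2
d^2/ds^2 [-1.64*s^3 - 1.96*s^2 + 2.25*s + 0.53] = -9.84*s - 3.92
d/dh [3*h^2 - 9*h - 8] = 6*h - 9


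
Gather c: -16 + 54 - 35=3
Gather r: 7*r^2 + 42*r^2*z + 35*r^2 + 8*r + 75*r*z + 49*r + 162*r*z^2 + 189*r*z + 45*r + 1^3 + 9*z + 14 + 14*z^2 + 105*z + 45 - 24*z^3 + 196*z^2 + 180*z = r^2*(42*z + 42) + r*(162*z^2 + 264*z + 102) - 24*z^3 + 210*z^2 + 294*z + 60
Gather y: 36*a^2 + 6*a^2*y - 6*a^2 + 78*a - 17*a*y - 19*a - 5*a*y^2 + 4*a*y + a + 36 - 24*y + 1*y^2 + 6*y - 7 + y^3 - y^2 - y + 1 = 30*a^2 - 5*a*y^2 + 60*a + y^3 + y*(6*a^2 - 13*a - 19) + 30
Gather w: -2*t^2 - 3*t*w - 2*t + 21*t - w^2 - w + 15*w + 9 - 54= -2*t^2 + 19*t - w^2 + w*(14 - 3*t) - 45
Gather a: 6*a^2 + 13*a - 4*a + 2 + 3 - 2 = 6*a^2 + 9*a + 3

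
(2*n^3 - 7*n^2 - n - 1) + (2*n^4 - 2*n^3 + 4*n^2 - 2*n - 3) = 2*n^4 - 3*n^2 - 3*n - 4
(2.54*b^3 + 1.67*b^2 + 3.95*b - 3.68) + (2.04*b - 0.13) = 2.54*b^3 + 1.67*b^2 + 5.99*b - 3.81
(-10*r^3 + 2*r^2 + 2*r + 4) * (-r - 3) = 10*r^4 + 28*r^3 - 8*r^2 - 10*r - 12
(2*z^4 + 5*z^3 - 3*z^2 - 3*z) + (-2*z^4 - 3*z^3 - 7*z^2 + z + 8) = 2*z^3 - 10*z^2 - 2*z + 8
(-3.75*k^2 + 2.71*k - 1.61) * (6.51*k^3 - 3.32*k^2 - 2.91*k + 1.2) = -24.4125*k^5 + 30.0921*k^4 - 8.5658*k^3 - 7.0409*k^2 + 7.9371*k - 1.932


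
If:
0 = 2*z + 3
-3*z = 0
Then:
No Solution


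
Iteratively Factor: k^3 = (k)*(k^2) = k^2*(k)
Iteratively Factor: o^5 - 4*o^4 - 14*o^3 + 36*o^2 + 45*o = (o + 1)*(o^4 - 5*o^3 - 9*o^2 + 45*o) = o*(o + 1)*(o^3 - 5*o^2 - 9*o + 45) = o*(o - 3)*(o + 1)*(o^2 - 2*o - 15) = o*(o - 3)*(o + 1)*(o + 3)*(o - 5)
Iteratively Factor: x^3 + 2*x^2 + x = (x + 1)*(x^2 + x) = (x + 1)^2*(x)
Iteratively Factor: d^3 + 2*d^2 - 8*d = (d)*(d^2 + 2*d - 8) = d*(d + 4)*(d - 2)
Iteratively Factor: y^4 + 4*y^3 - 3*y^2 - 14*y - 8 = (y - 2)*(y^3 + 6*y^2 + 9*y + 4) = (y - 2)*(y + 1)*(y^2 + 5*y + 4) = (y - 2)*(y + 1)^2*(y + 4)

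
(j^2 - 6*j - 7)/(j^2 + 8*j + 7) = (j - 7)/(j + 7)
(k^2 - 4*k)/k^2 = (k - 4)/k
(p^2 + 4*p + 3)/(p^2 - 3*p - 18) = (p + 1)/(p - 6)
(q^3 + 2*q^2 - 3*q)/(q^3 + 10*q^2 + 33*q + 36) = q*(q - 1)/(q^2 + 7*q + 12)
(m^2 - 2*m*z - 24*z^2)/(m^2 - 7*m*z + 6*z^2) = (-m - 4*z)/(-m + z)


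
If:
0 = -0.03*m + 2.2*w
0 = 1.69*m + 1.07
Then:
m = -0.63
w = -0.01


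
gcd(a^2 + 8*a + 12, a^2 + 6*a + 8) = a + 2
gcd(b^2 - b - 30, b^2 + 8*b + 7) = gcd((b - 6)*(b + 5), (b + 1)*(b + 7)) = 1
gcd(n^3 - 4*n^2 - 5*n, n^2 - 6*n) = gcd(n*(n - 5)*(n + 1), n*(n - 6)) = n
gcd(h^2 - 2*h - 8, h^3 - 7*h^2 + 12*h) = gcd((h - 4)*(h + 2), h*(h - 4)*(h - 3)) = h - 4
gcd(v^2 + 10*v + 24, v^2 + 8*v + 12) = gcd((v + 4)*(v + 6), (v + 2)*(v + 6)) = v + 6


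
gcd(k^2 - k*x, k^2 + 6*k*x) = k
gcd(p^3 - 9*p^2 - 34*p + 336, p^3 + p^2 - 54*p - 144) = p^2 - 2*p - 48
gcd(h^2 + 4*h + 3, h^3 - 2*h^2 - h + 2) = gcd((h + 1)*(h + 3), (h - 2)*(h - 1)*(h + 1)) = h + 1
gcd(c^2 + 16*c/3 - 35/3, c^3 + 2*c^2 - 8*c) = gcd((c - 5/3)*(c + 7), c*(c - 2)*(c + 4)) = 1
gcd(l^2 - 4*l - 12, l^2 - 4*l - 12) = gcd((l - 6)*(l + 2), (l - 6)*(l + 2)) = l^2 - 4*l - 12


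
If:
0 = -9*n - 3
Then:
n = -1/3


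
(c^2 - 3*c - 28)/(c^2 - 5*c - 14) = (c + 4)/(c + 2)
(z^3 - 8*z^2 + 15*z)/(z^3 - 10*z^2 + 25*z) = (z - 3)/(z - 5)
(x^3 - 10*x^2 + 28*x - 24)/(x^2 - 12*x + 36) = (x^2 - 4*x + 4)/(x - 6)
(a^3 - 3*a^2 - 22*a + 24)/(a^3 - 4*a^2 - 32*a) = (a^2 - 7*a + 6)/(a*(a - 8))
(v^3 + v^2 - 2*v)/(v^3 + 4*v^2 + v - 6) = v/(v + 3)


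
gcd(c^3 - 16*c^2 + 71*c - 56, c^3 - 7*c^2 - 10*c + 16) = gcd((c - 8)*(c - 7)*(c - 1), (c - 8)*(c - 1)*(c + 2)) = c^2 - 9*c + 8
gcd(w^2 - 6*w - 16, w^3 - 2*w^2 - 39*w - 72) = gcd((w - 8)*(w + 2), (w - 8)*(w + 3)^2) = w - 8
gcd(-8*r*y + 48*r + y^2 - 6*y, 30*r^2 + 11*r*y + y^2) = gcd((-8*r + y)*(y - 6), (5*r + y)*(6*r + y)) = 1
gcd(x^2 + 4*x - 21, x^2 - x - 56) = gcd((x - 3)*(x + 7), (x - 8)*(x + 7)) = x + 7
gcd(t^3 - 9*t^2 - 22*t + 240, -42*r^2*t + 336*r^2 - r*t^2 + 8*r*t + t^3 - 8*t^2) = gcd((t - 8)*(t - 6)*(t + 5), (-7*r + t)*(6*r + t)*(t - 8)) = t - 8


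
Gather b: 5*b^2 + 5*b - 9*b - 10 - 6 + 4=5*b^2 - 4*b - 12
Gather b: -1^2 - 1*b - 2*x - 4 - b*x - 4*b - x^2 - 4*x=b*(-x - 5) - x^2 - 6*x - 5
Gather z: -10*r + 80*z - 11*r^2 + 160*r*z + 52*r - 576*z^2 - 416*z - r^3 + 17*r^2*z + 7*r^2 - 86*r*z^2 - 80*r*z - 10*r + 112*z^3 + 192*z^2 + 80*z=-r^3 - 4*r^2 + 32*r + 112*z^3 + z^2*(-86*r - 384) + z*(17*r^2 + 80*r - 256)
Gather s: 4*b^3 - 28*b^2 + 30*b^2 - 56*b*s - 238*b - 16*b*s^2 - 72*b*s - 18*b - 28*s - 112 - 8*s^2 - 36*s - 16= 4*b^3 + 2*b^2 - 256*b + s^2*(-16*b - 8) + s*(-128*b - 64) - 128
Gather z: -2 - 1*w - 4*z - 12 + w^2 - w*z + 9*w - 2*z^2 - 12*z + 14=w^2 + 8*w - 2*z^2 + z*(-w - 16)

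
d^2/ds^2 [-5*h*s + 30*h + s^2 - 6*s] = 2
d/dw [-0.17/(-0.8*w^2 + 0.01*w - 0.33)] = (0.0017 - 0.272*w)/(0.8*w^2 - 0.01*w + 0.33)^2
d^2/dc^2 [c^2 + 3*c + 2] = 2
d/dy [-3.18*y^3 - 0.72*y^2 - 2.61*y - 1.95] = -9.54*y^2 - 1.44*y - 2.61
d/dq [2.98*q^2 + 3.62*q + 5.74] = 5.96*q + 3.62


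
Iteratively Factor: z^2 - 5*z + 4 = (z - 1)*(z - 4)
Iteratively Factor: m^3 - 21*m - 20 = (m + 1)*(m^2 - m - 20) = (m + 1)*(m + 4)*(m - 5)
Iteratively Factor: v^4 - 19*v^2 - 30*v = (v + 3)*(v^3 - 3*v^2 - 10*v) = (v - 5)*(v + 3)*(v^2 + 2*v) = (v - 5)*(v + 2)*(v + 3)*(v)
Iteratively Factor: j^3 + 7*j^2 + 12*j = (j)*(j^2 + 7*j + 12) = j*(j + 3)*(j + 4)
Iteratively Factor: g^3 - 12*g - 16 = (g + 2)*(g^2 - 2*g - 8) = (g - 4)*(g + 2)*(g + 2)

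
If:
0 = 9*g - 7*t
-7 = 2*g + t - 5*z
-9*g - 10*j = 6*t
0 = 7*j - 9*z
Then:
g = -98/137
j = 819/685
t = -126/137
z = 637/685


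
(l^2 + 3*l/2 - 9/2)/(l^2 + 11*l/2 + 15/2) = (2*l - 3)/(2*l + 5)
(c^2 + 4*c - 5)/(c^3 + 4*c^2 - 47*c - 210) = (c - 1)/(c^2 - c - 42)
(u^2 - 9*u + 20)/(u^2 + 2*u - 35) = (u - 4)/(u + 7)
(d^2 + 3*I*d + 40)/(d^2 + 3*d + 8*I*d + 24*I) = (d - 5*I)/(d + 3)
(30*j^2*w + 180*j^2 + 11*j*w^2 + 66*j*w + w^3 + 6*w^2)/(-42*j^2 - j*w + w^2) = (5*j*w + 30*j + w^2 + 6*w)/(-7*j + w)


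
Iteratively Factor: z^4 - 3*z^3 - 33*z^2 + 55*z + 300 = (z - 5)*(z^3 + 2*z^2 - 23*z - 60) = (z - 5)*(z + 4)*(z^2 - 2*z - 15) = (z - 5)*(z + 3)*(z + 4)*(z - 5)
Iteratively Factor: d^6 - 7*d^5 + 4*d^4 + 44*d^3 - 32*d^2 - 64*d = (d)*(d^5 - 7*d^4 + 4*d^3 + 44*d^2 - 32*d - 64) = d*(d + 1)*(d^4 - 8*d^3 + 12*d^2 + 32*d - 64) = d*(d - 4)*(d + 1)*(d^3 - 4*d^2 - 4*d + 16) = d*(d - 4)*(d + 1)*(d + 2)*(d^2 - 6*d + 8) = d*(d - 4)*(d - 2)*(d + 1)*(d + 2)*(d - 4)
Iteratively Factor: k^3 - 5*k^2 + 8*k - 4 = (k - 1)*(k^2 - 4*k + 4) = (k - 2)*(k - 1)*(k - 2)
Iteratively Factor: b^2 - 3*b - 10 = (b - 5)*(b + 2)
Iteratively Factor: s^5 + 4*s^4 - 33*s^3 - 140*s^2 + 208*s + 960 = (s + 4)*(s^4 - 33*s^2 - 8*s + 240) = (s - 5)*(s + 4)*(s^3 + 5*s^2 - 8*s - 48) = (s - 5)*(s + 4)^2*(s^2 + s - 12) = (s - 5)*(s - 3)*(s + 4)^2*(s + 4)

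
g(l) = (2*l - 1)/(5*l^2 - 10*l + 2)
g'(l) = (10 - 10*l)*(2*l - 1)/(5*l^2 - 10*l + 2)^2 + 2/(5*l^2 - 10*l + 2) = 2*(-5*l^2 + 5*l - 3)/(25*l^4 - 100*l^3 + 120*l^2 - 40*l + 4)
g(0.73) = -0.17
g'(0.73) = -0.58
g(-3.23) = -0.09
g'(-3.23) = -0.02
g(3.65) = 0.20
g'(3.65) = -0.10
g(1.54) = -1.35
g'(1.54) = -6.02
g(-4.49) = -0.07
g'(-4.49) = -0.01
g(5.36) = 0.11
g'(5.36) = -0.03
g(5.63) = 0.10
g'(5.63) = -0.02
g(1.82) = 7.29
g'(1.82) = -159.67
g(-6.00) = -0.05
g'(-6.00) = -0.00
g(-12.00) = -0.03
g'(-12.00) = 0.00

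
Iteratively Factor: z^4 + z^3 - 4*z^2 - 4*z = (z)*(z^3 + z^2 - 4*z - 4) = z*(z - 2)*(z^2 + 3*z + 2) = z*(z - 2)*(z + 2)*(z + 1)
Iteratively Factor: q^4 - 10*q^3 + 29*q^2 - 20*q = (q)*(q^3 - 10*q^2 + 29*q - 20) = q*(q - 5)*(q^2 - 5*q + 4) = q*(q - 5)*(q - 1)*(q - 4)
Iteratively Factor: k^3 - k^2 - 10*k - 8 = (k + 1)*(k^2 - 2*k - 8) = (k + 1)*(k + 2)*(k - 4)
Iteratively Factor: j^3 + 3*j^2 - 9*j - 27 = (j + 3)*(j^2 - 9) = (j + 3)^2*(j - 3)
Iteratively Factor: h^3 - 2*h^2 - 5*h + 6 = (h + 2)*(h^2 - 4*h + 3) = (h - 3)*(h + 2)*(h - 1)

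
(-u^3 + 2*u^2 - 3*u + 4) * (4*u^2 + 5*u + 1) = -4*u^5 + 3*u^4 - 3*u^3 + 3*u^2 + 17*u + 4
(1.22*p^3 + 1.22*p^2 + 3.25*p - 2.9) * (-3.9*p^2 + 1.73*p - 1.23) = -4.758*p^5 - 2.6474*p^4 - 12.065*p^3 + 15.4319*p^2 - 9.0145*p + 3.567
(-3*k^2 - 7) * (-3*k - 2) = 9*k^3 + 6*k^2 + 21*k + 14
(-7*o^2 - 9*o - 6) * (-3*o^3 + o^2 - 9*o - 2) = 21*o^5 + 20*o^4 + 72*o^3 + 89*o^2 + 72*o + 12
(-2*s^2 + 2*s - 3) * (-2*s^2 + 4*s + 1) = 4*s^4 - 12*s^3 + 12*s^2 - 10*s - 3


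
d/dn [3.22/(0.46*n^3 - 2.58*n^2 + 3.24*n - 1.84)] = (-4.4436*n^2 + 16.6152*n - 10.4328)/(0.46*n^3 - 2.58*n^2 + 3.24*n - 1.84)^2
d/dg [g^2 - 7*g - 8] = 2*g - 7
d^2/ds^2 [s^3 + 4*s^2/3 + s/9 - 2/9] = 6*s + 8/3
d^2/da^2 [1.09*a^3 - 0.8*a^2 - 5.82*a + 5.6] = 6.54*a - 1.6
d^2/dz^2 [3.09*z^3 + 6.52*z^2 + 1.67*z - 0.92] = 18.54*z + 13.04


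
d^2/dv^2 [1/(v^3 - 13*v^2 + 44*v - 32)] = 2*((13 - 3*v)*(v^3 - 13*v^2 + 44*v - 32) + (3*v^2 - 26*v + 44)^2)/(v^3 - 13*v^2 + 44*v - 32)^3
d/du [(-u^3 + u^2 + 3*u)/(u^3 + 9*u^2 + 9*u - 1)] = (-10*u^4 - 24*u^3 - 15*u^2 - 2*u - 3)/(u^6 + 18*u^5 + 99*u^4 + 160*u^3 + 63*u^2 - 18*u + 1)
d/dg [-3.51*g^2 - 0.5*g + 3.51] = -7.02*g - 0.5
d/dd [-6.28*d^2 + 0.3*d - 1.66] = 0.3 - 12.56*d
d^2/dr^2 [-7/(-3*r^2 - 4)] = 42*(9*r^2 - 4)/(3*r^2 + 4)^3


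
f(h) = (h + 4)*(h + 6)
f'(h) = 2*h + 10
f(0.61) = 30.47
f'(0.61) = 11.22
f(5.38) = 106.74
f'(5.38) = 20.76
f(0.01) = 24.10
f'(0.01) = 10.02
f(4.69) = 92.90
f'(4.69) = 19.38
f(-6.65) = 1.72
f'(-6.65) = -3.30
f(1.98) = 47.72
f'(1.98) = 13.96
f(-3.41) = 1.53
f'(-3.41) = 3.18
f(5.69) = 113.28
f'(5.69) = 21.38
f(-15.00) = 99.00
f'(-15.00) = -20.00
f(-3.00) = 3.00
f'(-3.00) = 4.00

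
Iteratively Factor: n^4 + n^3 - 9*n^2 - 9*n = (n)*(n^3 + n^2 - 9*n - 9) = n*(n + 3)*(n^2 - 2*n - 3) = n*(n + 1)*(n + 3)*(n - 3)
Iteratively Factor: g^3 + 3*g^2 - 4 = (g - 1)*(g^2 + 4*g + 4) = (g - 1)*(g + 2)*(g + 2)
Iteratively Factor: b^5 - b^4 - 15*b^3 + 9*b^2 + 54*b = (b - 3)*(b^4 + 2*b^3 - 9*b^2 - 18*b) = (b - 3)^2*(b^3 + 5*b^2 + 6*b) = b*(b - 3)^2*(b^2 + 5*b + 6) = b*(b - 3)^2*(b + 2)*(b + 3)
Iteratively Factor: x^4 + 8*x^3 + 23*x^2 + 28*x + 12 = (x + 3)*(x^3 + 5*x^2 + 8*x + 4) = (x + 1)*(x + 3)*(x^2 + 4*x + 4) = (x + 1)*(x + 2)*(x + 3)*(x + 2)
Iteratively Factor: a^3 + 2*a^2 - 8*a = (a)*(a^2 + 2*a - 8) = a*(a + 4)*(a - 2)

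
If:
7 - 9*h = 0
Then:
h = 7/9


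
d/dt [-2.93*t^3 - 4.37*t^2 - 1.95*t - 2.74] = -8.79*t^2 - 8.74*t - 1.95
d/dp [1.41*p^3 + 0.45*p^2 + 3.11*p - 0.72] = 4.23*p^2 + 0.9*p + 3.11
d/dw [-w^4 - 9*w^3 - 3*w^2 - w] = -4*w^3 - 27*w^2 - 6*w - 1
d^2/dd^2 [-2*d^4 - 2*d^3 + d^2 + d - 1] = -24*d^2 - 12*d + 2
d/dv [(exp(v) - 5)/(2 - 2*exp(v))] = -1/(2*sinh(v/2)^2)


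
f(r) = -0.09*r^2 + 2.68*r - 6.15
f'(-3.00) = 3.22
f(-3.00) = -15.00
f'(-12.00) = 4.84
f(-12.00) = -51.27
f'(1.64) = 2.38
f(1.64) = -2.00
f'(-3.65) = 3.34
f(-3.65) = -17.13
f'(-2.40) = 3.11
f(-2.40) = -13.10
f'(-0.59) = 2.79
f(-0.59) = -7.76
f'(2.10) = 2.30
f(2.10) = -0.92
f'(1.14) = 2.47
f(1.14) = -3.21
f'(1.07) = 2.49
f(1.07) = -3.39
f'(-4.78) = 3.54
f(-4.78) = -21.02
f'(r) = 2.68 - 0.18*r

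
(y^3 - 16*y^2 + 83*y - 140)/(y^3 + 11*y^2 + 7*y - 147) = (y^3 - 16*y^2 + 83*y - 140)/(y^3 + 11*y^2 + 7*y - 147)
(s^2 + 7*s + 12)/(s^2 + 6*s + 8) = (s + 3)/(s + 2)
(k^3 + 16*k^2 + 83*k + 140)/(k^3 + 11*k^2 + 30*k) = (k^2 + 11*k + 28)/(k*(k + 6))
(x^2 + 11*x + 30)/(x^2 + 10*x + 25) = (x + 6)/(x + 5)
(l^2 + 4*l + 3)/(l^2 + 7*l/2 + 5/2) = 2*(l + 3)/(2*l + 5)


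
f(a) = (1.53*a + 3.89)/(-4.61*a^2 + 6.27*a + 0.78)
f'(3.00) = 0.31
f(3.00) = -0.39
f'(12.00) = 0.00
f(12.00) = -0.04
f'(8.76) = 0.01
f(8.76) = -0.06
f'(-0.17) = -165.60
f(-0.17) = -8.66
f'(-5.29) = -0.00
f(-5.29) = 0.03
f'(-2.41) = -0.04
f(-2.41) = -0.00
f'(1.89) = 4.74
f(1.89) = -1.77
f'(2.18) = 1.59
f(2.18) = -0.97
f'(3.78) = 0.12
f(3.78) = -0.23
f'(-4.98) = -0.00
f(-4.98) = 0.03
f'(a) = (1.53*a + 3.89)*(9.22*a - 6.27)/(-4.61*a^2 + 6.27*a + 0.78)^2 + 1.53/(-4.61*a^2 + 6.27*a + 0.78) = (7.0533*a^2 + 35.8658*a - 23.1969)/(21.2521*a^4 - 57.8094*a^3 + 32.1213*a^2 + 9.7812*a + 0.6084)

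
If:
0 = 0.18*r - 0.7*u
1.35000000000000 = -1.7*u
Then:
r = -3.09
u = -0.79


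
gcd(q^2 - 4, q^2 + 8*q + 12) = q + 2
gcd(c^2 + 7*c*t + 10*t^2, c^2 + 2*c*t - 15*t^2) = c + 5*t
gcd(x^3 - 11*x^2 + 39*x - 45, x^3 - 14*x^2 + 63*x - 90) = x^2 - 8*x + 15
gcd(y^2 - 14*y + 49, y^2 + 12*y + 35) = 1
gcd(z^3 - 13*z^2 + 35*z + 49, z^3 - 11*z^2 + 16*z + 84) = z - 7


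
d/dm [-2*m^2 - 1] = -4*m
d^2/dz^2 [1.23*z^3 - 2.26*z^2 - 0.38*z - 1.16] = 7.38*z - 4.52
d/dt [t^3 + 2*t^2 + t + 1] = 3*t^2 + 4*t + 1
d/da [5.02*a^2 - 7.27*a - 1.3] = 10.04*a - 7.27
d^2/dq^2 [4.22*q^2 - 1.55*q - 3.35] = 8.44000000000000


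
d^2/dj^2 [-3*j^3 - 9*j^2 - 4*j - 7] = -18*j - 18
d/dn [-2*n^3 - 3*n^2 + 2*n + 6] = -6*n^2 - 6*n + 2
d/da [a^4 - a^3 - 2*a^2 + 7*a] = 4*a^3 - 3*a^2 - 4*a + 7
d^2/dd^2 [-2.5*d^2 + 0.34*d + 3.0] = -5.00000000000000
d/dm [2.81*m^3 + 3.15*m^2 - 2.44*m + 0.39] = 8.43*m^2 + 6.3*m - 2.44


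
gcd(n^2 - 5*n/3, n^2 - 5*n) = n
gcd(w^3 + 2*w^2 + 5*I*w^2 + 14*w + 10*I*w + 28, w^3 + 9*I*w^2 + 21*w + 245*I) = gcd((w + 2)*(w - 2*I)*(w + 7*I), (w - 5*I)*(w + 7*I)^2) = w + 7*I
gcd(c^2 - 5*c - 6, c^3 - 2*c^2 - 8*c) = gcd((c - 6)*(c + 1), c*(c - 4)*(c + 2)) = 1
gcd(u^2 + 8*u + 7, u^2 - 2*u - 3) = u + 1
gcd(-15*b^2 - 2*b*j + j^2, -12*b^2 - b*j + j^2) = 3*b + j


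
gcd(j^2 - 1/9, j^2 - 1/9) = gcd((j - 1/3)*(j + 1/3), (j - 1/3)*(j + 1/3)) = j^2 - 1/9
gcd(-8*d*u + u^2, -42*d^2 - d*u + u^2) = 1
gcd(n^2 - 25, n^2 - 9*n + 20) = n - 5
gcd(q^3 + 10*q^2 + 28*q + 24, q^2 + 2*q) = q + 2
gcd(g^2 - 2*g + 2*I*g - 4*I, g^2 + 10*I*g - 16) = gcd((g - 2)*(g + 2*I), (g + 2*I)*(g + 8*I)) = g + 2*I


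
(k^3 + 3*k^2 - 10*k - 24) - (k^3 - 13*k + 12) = 3*k^2 + 3*k - 36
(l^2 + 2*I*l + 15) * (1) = l^2 + 2*I*l + 15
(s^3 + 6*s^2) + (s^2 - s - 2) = s^3 + 7*s^2 - s - 2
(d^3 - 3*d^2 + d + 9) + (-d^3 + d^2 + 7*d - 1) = -2*d^2 + 8*d + 8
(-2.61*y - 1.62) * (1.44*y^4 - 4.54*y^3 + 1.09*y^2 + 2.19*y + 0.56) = -3.7584*y^5 + 9.5166*y^4 + 4.5099*y^3 - 7.4817*y^2 - 5.0094*y - 0.9072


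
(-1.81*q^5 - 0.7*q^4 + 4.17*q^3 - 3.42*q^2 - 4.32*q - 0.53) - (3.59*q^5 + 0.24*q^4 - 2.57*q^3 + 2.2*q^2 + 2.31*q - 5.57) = -5.4*q^5 - 0.94*q^4 + 6.74*q^3 - 5.62*q^2 - 6.63*q + 5.04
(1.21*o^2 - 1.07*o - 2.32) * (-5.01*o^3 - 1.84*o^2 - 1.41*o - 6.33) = -6.0621*o^5 + 3.1343*o^4 + 11.8859*o^3 - 1.8818*o^2 + 10.0443*o + 14.6856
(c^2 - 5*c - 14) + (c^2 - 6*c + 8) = 2*c^2 - 11*c - 6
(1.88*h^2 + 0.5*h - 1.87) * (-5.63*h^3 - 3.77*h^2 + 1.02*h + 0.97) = -10.5844*h^5 - 9.9026*h^4 + 10.5607*h^3 + 9.3835*h^2 - 1.4224*h - 1.8139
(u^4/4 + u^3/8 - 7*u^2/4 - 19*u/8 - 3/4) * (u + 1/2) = u^5/4 + u^4/4 - 27*u^3/16 - 13*u^2/4 - 31*u/16 - 3/8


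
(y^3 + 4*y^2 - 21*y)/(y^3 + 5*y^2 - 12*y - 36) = y*(y + 7)/(y^2 + 8*y + 12)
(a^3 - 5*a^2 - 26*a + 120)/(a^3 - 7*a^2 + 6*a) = (a^2 + a - 20)/(a*(a - 1))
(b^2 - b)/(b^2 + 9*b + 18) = b*(b - 1)/(b^2 + 9*b + 18)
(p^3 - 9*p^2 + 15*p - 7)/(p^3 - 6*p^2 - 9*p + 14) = (p - 1)/(p + 2)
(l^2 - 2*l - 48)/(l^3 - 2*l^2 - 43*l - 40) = (l + 6)/(l^2 + 6*l + 5)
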